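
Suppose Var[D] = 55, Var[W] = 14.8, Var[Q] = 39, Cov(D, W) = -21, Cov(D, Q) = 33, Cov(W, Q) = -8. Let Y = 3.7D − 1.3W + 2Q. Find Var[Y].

Var[Y] = 1665.982

Var[Y] = a²·Var[D] + b²·Var[W] + c²·Var[Q] + 2ab·Cov(D, W) + 2ac·Cov(D, Q) + 2bc·Cov(W, Q), with a = 3.7, b = -1.3, c = 2.
= 752.95 + 25.012 + 156 + 202.02 + 488.4 + 41.6
= 1665.982.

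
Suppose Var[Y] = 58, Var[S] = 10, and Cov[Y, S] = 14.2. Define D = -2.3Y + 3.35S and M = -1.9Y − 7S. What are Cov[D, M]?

Cov[D, M] = 157.197

By bilinearity, Cov[D, M] = ac·Var[Y] + bd·Var[S] + (ad+bc)·Cov[Y, S], with a=-2.3, b=3.35, c=-1.9, d=-7.
ac·Var[Y] = (-2.3)·(-1.9)·58 = 253.46
bd·Var[S] = 3.35·(-7)·10 = -234.5
(ad+bc)·Cov[Y, S] = (9.735)·14.2 = 138.237
Cov[D, M] = 253.46 + (-234.5) + 138.237 = 157.197.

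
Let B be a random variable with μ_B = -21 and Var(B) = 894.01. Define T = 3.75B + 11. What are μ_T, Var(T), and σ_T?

μ_T = -67.75, Var(T) = 12572.015625, σ_T = 112.125

T = 3.75B + 11 is linear with a = 3.75, b = 11.
μ_T = a·μ_B + b = 3.75·(-21) + 11 = -67.75.
Var(T) = a²·Var(B) = 3.75²·894.01 = 12572.015625 (the additive constant 11 does not affect variance).
σ_B = √894.01 = 29.9.
σ_T = |a|·σ_B = |3.75|·29.9 = 112.125.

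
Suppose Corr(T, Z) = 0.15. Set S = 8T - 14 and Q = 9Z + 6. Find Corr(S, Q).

Corr(S, Q) = 0.15

Linear rescalings preserve correlation up to sign; here the slopes 8 and 9 have the same sign, so Corr(S, Q) = Corr(T, Z) = 0.15.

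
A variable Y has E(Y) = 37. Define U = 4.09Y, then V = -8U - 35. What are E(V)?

E(U) = 4.09·37 = 151.33.
E(V) = (-8)·151.33 + (-35) = -1245.64.

E(V) = -1245.64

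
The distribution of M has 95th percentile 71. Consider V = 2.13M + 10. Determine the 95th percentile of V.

95th percentile of V = 161.23

Since a = 2.13 > 0 the transformation is increasing, so the 95th percentile of V = a·(P_{95} of M) + b = 2.13·71 + 10 = 161.23.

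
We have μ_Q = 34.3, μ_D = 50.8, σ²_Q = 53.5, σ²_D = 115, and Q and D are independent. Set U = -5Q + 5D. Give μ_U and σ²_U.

μ_U = (-5)·μ_Q + 5·μ_D = (-5)·34.3 + 5·50.8 = 82.5.
σ²_U = a²·σ²_Q + b²·σ²_D + 2ab·Cov[Q, D] with a = -5, b = 5.
Independence gives Cov[Q, D] = 0.
= (-5)²·53.5 + 5²·115 + 2·(-5)·5·0
= 1337.5 + 2875 + 0 = 4212.5.

μ_U = 82.5, σ²_U = 4212.5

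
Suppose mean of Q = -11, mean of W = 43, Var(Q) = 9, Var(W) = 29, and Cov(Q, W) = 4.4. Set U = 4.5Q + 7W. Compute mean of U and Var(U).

mean of U = 251.5, Var(U) = 1880.45

mean of U = 4.5·mean of Q + 7·mean of W = 4.5·(-11) + 7·43 = 251.5.
Var(U) = a²·Var(Q) + b²·Var(W) + 2ab·Cov(Q, W) with a = 4.5, b = 7.
= 4.5²·9 + 7²·29 + 2·4.5·7·4.4
= 182.25 + 1421 + 277.2 = 1880.45.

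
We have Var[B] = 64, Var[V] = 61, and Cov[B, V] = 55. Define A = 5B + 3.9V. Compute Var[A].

Var[A] = 4672.81

Var[A] = a²·Var[B] + b²·Var[V] + 2ab·Cov[B, V] with a = 5, b = 3.9.
= 5²·64 + 3.9²·61 + 2·5·3.9·55
= 1600 + 927.81 + 2145 = 4672.81.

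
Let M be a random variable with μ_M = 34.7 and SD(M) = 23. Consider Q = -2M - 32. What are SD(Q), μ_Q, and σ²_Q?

SD(Q) = 46, μ_Q = -101.4, σ²_Q = 2116

Q = -2M - 32 is linear with a = -2, b = -32.
SD(Q) = |a|·SD(M) = |-2|·23 = 46.
μ_Q = a·μ_M + b = (-2)·34.7 + (-32) = -101.4.
σ²_M = 23² = 529.
σ²_Q = a²·σ²_M = (-2)²·529 = 2116 (the additive constant -32 does not affect variance).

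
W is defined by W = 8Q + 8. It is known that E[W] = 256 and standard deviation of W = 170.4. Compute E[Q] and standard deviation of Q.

E[Q] = 31, standard deviation of Q = 21.3

From W = 8Q + 8: E[W] = a·E[Q] + b, so E[Q] = (E[W] − b)/a = (256 − 8)/8 = 31.
standard deviation of W = |a|·standard deviation of Q, so standard deviation of Q = 170.4/|8| = 21.3.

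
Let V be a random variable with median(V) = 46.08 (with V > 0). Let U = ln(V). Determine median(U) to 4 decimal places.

ln(V) is monotone on this domain, so median(U) = ln(46.08) ≈ 3.8304.

median(U) = 3.8304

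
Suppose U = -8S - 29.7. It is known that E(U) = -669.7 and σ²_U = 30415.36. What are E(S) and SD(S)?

E(S) = 80, SD(S) = 21.8

From U = -8S - 29.7: E(U) = a·E(S) + b, so E(S) = (E(U) − b)/a = (-669.7 − (-29.7))/(-8) = 80.
SD(U) = √30415.36 = 174.4.
SD(U) = |a|·SD(S), so SD(S) = 174.4/|-8| = 21.8.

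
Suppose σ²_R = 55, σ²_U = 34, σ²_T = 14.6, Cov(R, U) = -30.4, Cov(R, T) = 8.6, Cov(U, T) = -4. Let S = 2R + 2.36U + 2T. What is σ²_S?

σ²_S = 211.8304

σ²_S = a²·σ²_R + b²·σ²_U + c²·σ²_T + 2ab·Cov(R, U) + 2ac·Cov(R, T) + 2bc·Cov(U, T), with a = 2, b = 2.36, c = 2.
= 220 + 189.3664 + 58.4 + (-286.976) + 68.8 + (-37.76)
= 211.8304.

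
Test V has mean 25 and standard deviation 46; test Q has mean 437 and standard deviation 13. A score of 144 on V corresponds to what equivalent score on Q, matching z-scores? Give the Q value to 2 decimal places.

Q = 470.63

z = (144 − 25)/46 ≈ 2.587.
Q = 437 + z·13 = 437 + (144 − 25)·13/46 ≈ 470.63.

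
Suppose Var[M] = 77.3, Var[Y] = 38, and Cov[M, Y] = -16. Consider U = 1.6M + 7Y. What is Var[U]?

Var[U] = a²·Var[M] + b²·Var[Y] + 2ab·Cov[M, Y] with a = 1.6, b = 7.
= 1.6²·77.3 + 7²·38 + 2·1.6·7·(-16)
= 197.888 + 1862 + (-358.4) = 1701.488.

Var[U] = 1701.488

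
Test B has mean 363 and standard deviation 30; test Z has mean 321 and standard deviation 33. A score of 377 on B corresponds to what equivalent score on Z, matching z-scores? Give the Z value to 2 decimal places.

Z = 336.40

z = (377 − 363)/30 ≈ 0.4667.
Z = 321 + z·33 = 321 + (377 − 363)·33/30 = 336.40.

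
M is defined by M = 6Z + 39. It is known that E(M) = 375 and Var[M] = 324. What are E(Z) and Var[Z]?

From M = 6Z + 39: E(M) = a·E(Z) + b, so E(Z) = (E(M) − b)/a = (375 − 39)/6 = 56.
Var[M] = a²·Var[Z], so Var[Z] = 324/6² = 9.

E(Z) = 56, Var[Z] = 9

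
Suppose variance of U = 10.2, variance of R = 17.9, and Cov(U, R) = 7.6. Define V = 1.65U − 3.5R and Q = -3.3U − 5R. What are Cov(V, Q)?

Cov(V, Q) = 282.791

By bilinearity, Cov(V, Q) = ac·variance of U + bd·variance of R + (ad+bc)·Cov(U, R), with a=1.65, b=-3.5, c=-3.3, d=-5.
ac·variance of U = 1.65·(-3.3)·10.2 = -55.539
bd·variance of R = (-3.5)·(-5)·17.9 = 313.25
(ad+bc)·Cov(U, R) = (3.3)·7.6 = 25.08
Cov(V, Q) = -55.539 + 313.25 + 25.08 = 282.791.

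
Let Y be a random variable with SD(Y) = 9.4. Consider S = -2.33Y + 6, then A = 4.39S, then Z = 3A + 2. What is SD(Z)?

SD(Z) = 288.44934

SD(S) = |-2.33|·9.4 = 21.902.
SD(A) = |4.39|·21.902 = 96.14978.
SD(Z) = |3|·96.14978 = 288.44934.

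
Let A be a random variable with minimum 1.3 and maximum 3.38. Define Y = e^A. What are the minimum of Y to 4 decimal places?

e^A is increasing on this domain, so min(Y) comes from min(A) = 1.3: min(Y) = exp(1.3) ≈ 3.6693.

min(Y) = 3.6693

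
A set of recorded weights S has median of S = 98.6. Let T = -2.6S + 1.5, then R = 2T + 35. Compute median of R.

median of R = -474.72

median of T = (-2.6)·98.6 + 1.5 = -254.86.
median of R = 2·(-254.86) + 35 = -474.72.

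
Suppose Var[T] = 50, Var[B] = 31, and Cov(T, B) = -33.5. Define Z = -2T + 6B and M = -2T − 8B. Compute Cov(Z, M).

By bilinearity, Cov(Z, M) = ac·Var[T] + bd·Var[B] + (ad+bc)·Cov(T, B), with a=-2, b=6, c=-2, d=-8.
ac·Var[T] = (-2)·(-2)·50 = 200
bd·Var[B] = 6·(-8)·31 = -1488
(ad+bc)·Cov(T, B) = (4)·(-33.5) = -134
Cov(Z, M) = 200 + (-1488) + (-134) = -1422.

Cov(Z, M) = -1422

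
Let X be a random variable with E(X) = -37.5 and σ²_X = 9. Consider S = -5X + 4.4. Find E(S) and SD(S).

S = -5X + 4.4 is linear with a = -5, b = 4.4.
E(S) = a·E(X) + b = (-5)·(-37.5) + 4.4 = 191.9.
SD(X) = √9 = 3.
SD(S) = |a|·SD(X) = |-5|·3 = 15.

E(S) = 191.9, SD(S) = 15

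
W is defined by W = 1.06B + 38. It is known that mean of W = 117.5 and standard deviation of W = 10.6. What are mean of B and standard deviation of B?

From W = 1.06B + 38: mean of W = a·mean of B + b, so mean of B = (mean of W − b)/a = (117.5 − 38)/1.06 = 75.
standard deviation of W = |a|·standard deviation of B, so standard deviation of B = 10.6/|1.06| = 10.

mean of B = 75, standard deviation of B = 10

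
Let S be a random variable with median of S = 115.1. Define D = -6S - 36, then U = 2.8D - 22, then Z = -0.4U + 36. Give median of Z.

median of D = (-6)·115.1 + (-36) = -726.6.
median of U = 2.8·(-726.6) + (-22) = -2056.48.
median of Z = (-0.4)·(-2056.48) + 36 = 858.592.

median of Z = 858.592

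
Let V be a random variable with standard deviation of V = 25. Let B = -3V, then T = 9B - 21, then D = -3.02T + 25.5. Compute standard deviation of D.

standard deviation of B = |-3|·25 = 75.
standard deviation of T = |9|·75 = 675.
standard deviation of D = |-3.02|·675 = 2038.5.

standard deviation of D = 2038.5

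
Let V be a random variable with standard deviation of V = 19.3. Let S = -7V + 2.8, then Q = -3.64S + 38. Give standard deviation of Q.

standard deviation of S = |-7|·19.3 = 135.1.
standard deviation of Q = |-3.64|·135.1 = 491.764.

standard deviation of Q = 491.764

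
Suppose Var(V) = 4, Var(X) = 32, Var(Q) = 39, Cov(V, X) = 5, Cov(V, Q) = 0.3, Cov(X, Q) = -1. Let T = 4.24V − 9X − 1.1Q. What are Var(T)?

Var(T) = a²·Var(V) + b²·Var(X) + c²·Var(Q) + 2ab·Cov(V, X) + 2ac·Cov(V, Q) + 2bc·Cov(X, Q), with a = 4.24, b = -9, c = -1.1.
= 71.9104 + 2592 + 47.19 + (-381.6) + (-2.7984) + (-19.8)
= 2306.902.

Var(T) = 2306.902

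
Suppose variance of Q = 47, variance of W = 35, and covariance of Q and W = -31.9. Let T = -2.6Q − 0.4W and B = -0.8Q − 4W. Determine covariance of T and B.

By bilinearity, covariance of T and B = ac·variance of Q + bd·variance of W + (ad+bc)·covariance of Q and W, with a=-2.6, b=-0.4, c=-0.8, d=-4.
ac·variance of Q = (-2.6)·(-0.8)·47 = 97.76
bd·variance of W = (-0.4)·(-4)·35 = 56
(ad+bc)·covariance of Q and W = (10.72)·(-31.9) = -341.968
covariance of T and B = 97.76 + 56 + (-341.968) = -188.208.

covariance of T and B = -188.208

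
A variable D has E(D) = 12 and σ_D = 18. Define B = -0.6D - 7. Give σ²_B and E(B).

σ²_B = 116.64, E(B) = -14.2

B = -0.6D - 7 is linear with a = -0.6, b = -7.
σ²_D = 18² = 324.
σ²_B = a²·σ²_D = (-0.6)²·324 = 116.64 (the additive constant -7 does not affect variance).
E(B) = a·E(D) + b = (-0.6)·12 + (-7) = -14.2.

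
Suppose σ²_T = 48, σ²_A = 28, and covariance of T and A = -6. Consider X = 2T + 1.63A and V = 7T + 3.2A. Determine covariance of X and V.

covariance of X and V = 711.188

By bilinearity, covariance of X and V = ac·σ²_T + bd·σ²_A + (ad+bc)·covariance of T and A, with a=2, b=1.63, c=7, d=3.2.
ac·σ²_T = 2·7·48 = 672
bd·σ²_A = 1.63·3.2·28 = 146.048
(ad+bc)·covariance of T and A = (17.81)·(-6) = -106.86
covariance of X and V = 672 + 146.048 + (-106.86) = 711.188.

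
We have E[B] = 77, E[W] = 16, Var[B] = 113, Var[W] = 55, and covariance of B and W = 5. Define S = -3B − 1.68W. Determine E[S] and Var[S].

E[S] = -257.88, Var[S] = 1222.632

E[S] = (-3)·E[B] + (-1.68)·E[W] = (-3)·77 + (-1.68)·16 = -257.88.
Var[S] = a²·Var[B] + b²·Var[W] + 2ab·covariance of B and W with a = -3, b = -1.68.
= (-3)²·113 + (-1.68)²·55 + 2·(-3)·(-1.68)·5
= 1017 + 155.232 + 50.4 = 1222.632.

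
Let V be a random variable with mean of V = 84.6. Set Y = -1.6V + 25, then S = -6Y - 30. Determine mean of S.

mean of S = 632.16

mean of Y = (-1.6)·84.6 + 25 = -110.36.
mean of S = (-6)·(-110.36) + (-30) = 632.16.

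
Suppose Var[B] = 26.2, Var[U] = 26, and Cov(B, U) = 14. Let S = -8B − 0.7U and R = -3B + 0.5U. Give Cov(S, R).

By bilinearity, Cov(S, R) = ac·Var[B] + bd·Var[U] + (ad+bc)·Cov(B, U), with a=-8, b=-0.7, c=-3, d=0.5.
ac·Var[B] = (-8)·(-3)·26.2 = 628.8
bd·Var[U] = (-0.7)·0.5·26 = -9.1
(ad+bc)·Cov(B, U) = (-1.9)·14 = -26.6
Cov(S, R) = 628.8 + (-9.1) + (-26.6) = 593.1.

Cov(S, R) = 593.1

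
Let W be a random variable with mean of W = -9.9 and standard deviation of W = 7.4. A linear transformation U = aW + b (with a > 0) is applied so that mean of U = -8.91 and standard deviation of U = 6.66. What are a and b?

a = 0.9, b = 0

standard deviation of U = a·standard deviation of W (a > 0), so a = 6.66/7.4 = 0.9.
mean of U = a·mean of W + b, so b = -8.91 − 0.9·(-9.9) = 0.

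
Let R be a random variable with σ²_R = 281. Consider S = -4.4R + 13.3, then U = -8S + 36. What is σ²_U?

σ²_S = (-4.4)²·281 = 5440.16.
σ²_U = (-8)²·5440.16 = 348170.24.

σ²_U = 348170.24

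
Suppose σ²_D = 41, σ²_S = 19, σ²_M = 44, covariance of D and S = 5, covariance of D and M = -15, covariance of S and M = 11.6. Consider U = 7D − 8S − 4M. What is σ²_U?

σ²_U = 4951.4

σ²_U = a²·σ²_D + b²·σ²_S + c²·σ²_M + 2ab·covariance of D and S + 2ac·covariance of D and M + 2bc·covariance of S and M, with a = 7, b = -8, c = -4.
= 2009 + 1216 + 704 + (-560) + 840 + 742.4
= 4951.4.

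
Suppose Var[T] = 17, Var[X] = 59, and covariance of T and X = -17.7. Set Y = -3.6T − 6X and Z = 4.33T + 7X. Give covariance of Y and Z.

By bilinearity, covariance of Y and Z = ac·Var[T] + bd·Var[X] + (ad+bc)·covariance of T and X, with a=-3.6, b=-6, c=4.33, d=7.
ac·Var[T] = (-3.6)·4.33·17 = -264.996
bd·Var[X] = (-6)·7·59 = -2478
(ad+bc)·covariance of T and X = (-51.18)·(-17.7) = 905.886
covariance of Y and Z = -264.996 + (-2478) + 905.886 = -1837.11.

covariance of Y and Z = -1837.11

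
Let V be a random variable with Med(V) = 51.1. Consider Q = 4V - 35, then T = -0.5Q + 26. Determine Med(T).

Med(Q) = 4·51.1 + (-35) = 169.4.
Med(T) = (-0.5)·169.4 + 26 = -58.7.

Med(T) = -58.7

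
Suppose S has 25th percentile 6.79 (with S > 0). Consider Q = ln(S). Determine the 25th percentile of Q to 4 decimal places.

25th percentile of Q = 1.9155

ln(S) is increasing, so P_{25}(Q) = g(P_{25}(S)) ≈ 1.9155.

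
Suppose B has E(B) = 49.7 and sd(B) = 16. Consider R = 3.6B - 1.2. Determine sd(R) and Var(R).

R = 3.6B - 1.2 is linear with a = 3.6, b = -1.2.
sd(R) = |a|·sd(B) = |3.6|·16 = 57.6.
Var(B) = 16² = 256.
Var(R) = a²·Var(B) = 3.6²·256 = 3317.76 (the additive constant -1.2 does not affect variance).

sd(R) = 57.6, Var(R) = 3317.76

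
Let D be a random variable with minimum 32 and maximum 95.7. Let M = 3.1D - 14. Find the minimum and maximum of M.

a = 3.1 > 0, so min(M) = a·min(D)+b = 3.1·32 + (-14) = 85.2 and max(M) = 3.1·95.7 + (-14) = 282.67.

min(M) = 85.2, max(M) = 282.67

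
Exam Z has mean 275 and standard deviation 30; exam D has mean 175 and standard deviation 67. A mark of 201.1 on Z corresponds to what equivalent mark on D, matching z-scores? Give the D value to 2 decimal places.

z = (201.1 − 275)/30 ≈ -2.4633.
D = 175 + z·67 = 175 + (201.1 − 275)·67/30 ≈ 9.96.

D = 9.96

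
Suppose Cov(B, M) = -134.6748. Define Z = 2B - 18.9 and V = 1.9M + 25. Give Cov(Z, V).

Cov(Z, V) = -511.76424

Cov(Z, V) = a·c·Cov(B, M) = 2·1.9·(-134.6748) = -511.76424. Additive constants drop out.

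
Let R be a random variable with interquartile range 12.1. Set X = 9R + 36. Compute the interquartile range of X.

IQR(X) = 108.9

Under X = aR + b, IQR(X) = |a|·IQR(R) = |9|·12.1 = 108.9 (shifts cancel; spread scales by |a|).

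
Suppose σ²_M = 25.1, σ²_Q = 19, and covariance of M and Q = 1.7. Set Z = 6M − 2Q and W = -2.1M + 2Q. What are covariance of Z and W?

By bilinearity, covariance of Z and W = ac·σ²_M + bd·σ²_Q + (ad+bc)·covariance of M and Q, with a=6, b=-2, c=-2.1, d=2.
ac·σ²_M = 6·(-2.1)·25.1 = -316.26
bd·σ²_Q = (-2)·2·19 = -76
(ad+bc)·covariance of M and Q = (16.2)·1.7 = 27.54
covariance of Z and W = -316.26 + (-76) + 27.54 = -364.72.

covariance of Z and W = -364.72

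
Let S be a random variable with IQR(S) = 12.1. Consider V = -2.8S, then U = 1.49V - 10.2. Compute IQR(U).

IQR(V) = |-2.8|·12.1 = 33.88.
IQR(U) = |1.49|·33.88 = 50.4812.

IQR(U) = 50.4812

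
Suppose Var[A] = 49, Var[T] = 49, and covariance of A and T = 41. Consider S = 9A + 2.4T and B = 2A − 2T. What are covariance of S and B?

covariance of S and B = 105.6

By bilinearity, covariance of S and B = ac·Var[A] + bd·Var[T] + (ad+bc)·covariance of A and T, with a=9, b=2.4, c=2, d=-2.
ac·Var[A] = 9·2·49 = 882
bd·Var[T] = 2.4·(-2)·49 = -235.2
(ad+bc)·covariance of A and T = (-13.2)·41 = -541.2
covariance of S and B = 882 + (-235.2) + (-541.2) = 105.6.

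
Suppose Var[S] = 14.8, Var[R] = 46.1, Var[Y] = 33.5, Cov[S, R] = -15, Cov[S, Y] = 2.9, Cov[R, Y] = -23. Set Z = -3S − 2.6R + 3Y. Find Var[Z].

Var[Z] = 818.936

Var[Z] = a²·Var[S] + b²·Var[R] + c²·Var[Y] + 2ab·Cov[S, R] + 2ac·Cov[S, Y] + 2bc·Cov[R, Y], with a = -3, b = -2.6, c = 3.
= 133.2 + 311.636 + 301.5 + (-234) + (-52.2) + 358.8
= 818.936.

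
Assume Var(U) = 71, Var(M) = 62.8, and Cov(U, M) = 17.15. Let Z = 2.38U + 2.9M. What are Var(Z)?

Var(Z) = a²·Var(U) + b²·Var(M) + 2ab·Cov(U, M) with a = 2.38, b = 2.9.
= 2.38²·71 + 2.9²·62.8 + 2·2.38·2.9·17.15
= 402.1724 + 528.148 + 236.7386 = 1167.059.

Var(Z) = 1167.059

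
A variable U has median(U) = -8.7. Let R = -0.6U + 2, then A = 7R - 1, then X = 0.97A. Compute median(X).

median(R) = (-0.6)·(-8.7) + 2 = 7.22.
median(A) = 7·7.22 + (-1) = 49.54.
median(X) = 0.97·49.54 = 48.0538.

median(X) = 48.0538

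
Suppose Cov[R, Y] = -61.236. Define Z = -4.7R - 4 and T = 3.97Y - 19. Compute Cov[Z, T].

Cov[Z, T] = 1142.602524

Cov[Z, T] = a·c·Cov[R, Y] = (-4.7)·3.97·(-61.236) = 1142.602524. Additive constants drop out.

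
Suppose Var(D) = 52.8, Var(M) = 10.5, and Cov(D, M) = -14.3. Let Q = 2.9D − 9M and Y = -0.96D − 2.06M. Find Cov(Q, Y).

Cov(Q, Y) = 9.551

By bilinearity, Cov(Q, Y) = ac·Var(D) + bd·Var(M) + (ad+bc)·Cov(D, M), with a=2.9, b=-9, c=-0.96, d=-2.06.
ac·Var(D) = 2.9·(-0.96)·52.8 = -146.9952
bd·Var(M) = (-9)·(-2.06)·10.5 = 194.67
(ad+bc)·Cov(D, M) = (2.666)·(-14.3) = -38.1238
Cov(Q, Y) = -146.9952 + 194.67 + (-38.1238) = 9.551.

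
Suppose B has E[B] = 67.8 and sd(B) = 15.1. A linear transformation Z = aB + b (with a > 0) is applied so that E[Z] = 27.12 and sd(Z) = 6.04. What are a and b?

sd(Z) = a·sd(B) (a > 0), so a = 6.04/15.1 = 0.4.
E[Z] = a·E[B] + b, so b = 27.12 − 0.4·67.8 = 0.

a = 0.4, b = 0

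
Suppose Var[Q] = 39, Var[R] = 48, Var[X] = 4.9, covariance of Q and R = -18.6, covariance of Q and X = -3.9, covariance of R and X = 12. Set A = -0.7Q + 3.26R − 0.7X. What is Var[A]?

Var[A] = 557.9362

Var[A] = a²·Var[Q] + b²·Var[R] + c²·Var[X] + 2ab·covariance of Q and R + 2ac·covariance of Q and X + 2bc·covariance of R and X, with a = -0.7, b = 3.26, c = -0.7.
= 19.11 + 510.1248 + 2.401 + 84.8904 + (-3.822) + (-54.768)
= 557.9362.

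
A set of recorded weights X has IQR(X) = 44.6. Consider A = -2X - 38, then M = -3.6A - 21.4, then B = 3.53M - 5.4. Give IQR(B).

IQR(A) = |-2|·44.6 = 89.2.
IQR(M) = |-3.6|·89.2 = 321.12.
IQR(B) = |3.53|·321.12 = 1133.5536.

IQR(B) = 1133.5536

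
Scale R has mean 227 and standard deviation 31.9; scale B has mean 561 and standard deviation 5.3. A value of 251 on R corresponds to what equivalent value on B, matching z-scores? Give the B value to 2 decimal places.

z = (251 − 227)/31.9 ≈ 0.7524.
B = 561 + z·5.3 = 561 + (251 − 227)·5.3/31.9 ≈ 564.99.

B = 564.99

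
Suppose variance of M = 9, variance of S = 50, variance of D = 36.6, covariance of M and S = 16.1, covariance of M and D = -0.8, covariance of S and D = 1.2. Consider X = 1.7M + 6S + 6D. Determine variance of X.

variance of X = 3542.13

variance of X = a²·variance of M + b²·variance of S + c²·variance of D + 2ab·covariance of M and S + 2ac·covariance of M and D + 2bc·covariance of S and D, with a = 1.7, b = 6, c = 6.
= 26.01 + 1800 + 1317.6 + 328.44 + (-16.32) + 86.4
= 3542.13.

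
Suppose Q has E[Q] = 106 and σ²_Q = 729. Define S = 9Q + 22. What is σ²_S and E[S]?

S = 9Q + 22 is linear with a = 9, b = 22.
σ²_S = a²·σ²_Q = 9²·729 = 59049 (the additive constant 22 does not affect variance).
E[S] = a·E[Q] + b = 9·106 + 22 = 976.

σ²_S = 59049, E[S] = 976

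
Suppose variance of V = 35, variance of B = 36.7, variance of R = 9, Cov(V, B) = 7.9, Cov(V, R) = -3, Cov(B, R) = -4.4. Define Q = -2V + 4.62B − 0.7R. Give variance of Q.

variance of Q = a²·variance of V + b²·variance of B + c²·variance of R + 2ab·Cov(V, B) + 2ac·Cov(V, R) + 2bc·Cov(B, R), with a = -2, b = 4.62, c = -0.7.
= 140 + 783.33948 + 4.41 + (-145.992) + (-8.4) + 28.4592
= 801.81668.

variance of Q = 801.81668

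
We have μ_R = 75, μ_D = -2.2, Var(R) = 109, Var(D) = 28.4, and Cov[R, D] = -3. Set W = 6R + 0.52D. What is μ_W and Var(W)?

μ_W = 448.856, Var(W) = 3912.95936

μ_W = 6·μ_R + 0.52·μ_D = 6·75 + 0.52·(-2.2) = 448.856.
Var(W) = a²·Var(R) + b²·Var(D) + 2ab·Cov[R, D] with a = 6, b = 0.52.
= 6²·109 + 0.52²·28.4 + 2·6·0.52·(-3)
= 3924 + 7.67936 + (-18.72) = 3912.95936.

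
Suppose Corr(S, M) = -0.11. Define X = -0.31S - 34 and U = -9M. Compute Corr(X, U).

Corr(X, U) = -0.11

Linear rescalings preserve correlation up to sign; here the slopes -0.31 and -9 have the same sign, so Corr(X, U) = Corr(S, M) = -0.11.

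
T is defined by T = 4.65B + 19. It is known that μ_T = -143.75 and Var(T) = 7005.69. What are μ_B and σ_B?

From T = 4.65B + 19: μ_T = a·μ_B + b, so μ_B = (μ_T − b)/a = (-143.75 − 19)/4.65 = -35.
σ_T = √7005.69 = 83.7.
σ_T = |a|·σ_B, so σ_B = 83.7/|4.65| = 18.

μ_B = -35, σ_B = 18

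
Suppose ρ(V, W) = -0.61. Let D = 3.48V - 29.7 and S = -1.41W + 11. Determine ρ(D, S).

ρ(D, S) = 0.61

Linear rescalings preserve |correlation|; the slopes 3.48 and -1.41 have opposite signs, so the correlation flips sign: ρ(D, S) = −ρ(V, W) = 0.61.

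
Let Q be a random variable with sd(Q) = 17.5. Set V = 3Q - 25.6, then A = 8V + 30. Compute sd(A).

sd(V) = |3|·17.5 = 52.5.
sd(A) = |8|·52.5 = 420.

sd(A) = 420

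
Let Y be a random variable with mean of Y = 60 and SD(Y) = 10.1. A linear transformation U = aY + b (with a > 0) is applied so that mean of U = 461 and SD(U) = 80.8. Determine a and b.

SD(U) = a·SD(Y) (a > 0), so a = 80.8/10.1 = 8.
mean of U = a·mean of Y + b, so b = 461 − 8·60 = -19.

a = 8, b = -19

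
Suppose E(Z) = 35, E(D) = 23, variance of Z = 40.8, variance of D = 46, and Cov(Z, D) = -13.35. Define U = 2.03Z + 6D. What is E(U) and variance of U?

E(U) = 2.03·E(Z) + 6·E(D) = 2.03·35 + 6·23 = 209.05.
variance of U = a²·variance of Z + b²·variance of D + 2ab·Cov(Z, D) with a = 2.03, b = 6.
= 2.03²·40.8 + 6²·46 + 2·2.03·6·(-13.35)
= 168.13272 + 1656 + (-325.206) = 1498.92672.

E(U) = 209.05, variance of U = 1498.92672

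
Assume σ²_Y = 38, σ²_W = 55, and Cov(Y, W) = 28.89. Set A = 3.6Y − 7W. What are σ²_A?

σ²_A = 1731.424

σ²_A = a²·σ²_Y + b²·σ²_W + 2ab·Cov(Y, W) with a = 3.6, b = -7.
= 3.6²·38 + (-7)²·55 + 2·3.6·(-7)·28.89
= 492.48 + 2695 + (-1456.056) = 1731.424.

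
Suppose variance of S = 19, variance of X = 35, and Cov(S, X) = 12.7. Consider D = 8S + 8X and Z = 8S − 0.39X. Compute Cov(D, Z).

Cov(D, Z) = 1879.976

By bilinearity, Cov(D, Z) = ac·variance of S + bd·variance of X + (ad+bc)·Cov(S, X), with a=8, b=8, c=8, d=-0.39.
ac·variance of S = 8·8·19 = 1216
bd·variance of X = 8·(-0.39)·35 = -109.2
(ad+bc)·Cov(S, X) = (60.88)·12.7 = 773.176
Cov(D, Z) = 1216 + (-109.2) + 773.176 = 1879.976.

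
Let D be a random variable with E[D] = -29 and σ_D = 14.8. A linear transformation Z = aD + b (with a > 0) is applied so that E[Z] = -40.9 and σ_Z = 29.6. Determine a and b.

σ_Z = a·σ_D (a > 0), so a = 29.6/14.8 = 2.
E[Z] = a·E[D] + b, so b = -40.9 − 2·(-29) = 17.1.

a = 2, b = 17.1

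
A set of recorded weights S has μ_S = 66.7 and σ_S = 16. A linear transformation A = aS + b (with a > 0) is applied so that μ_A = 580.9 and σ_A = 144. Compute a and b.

a = 9, b = -19.4

σ_A = a·σ_S (a > 0), so a = 144/16 = 9.
μ_A = a·μ_S + b, so b = 580.9 − 9·66.7 = -19.4.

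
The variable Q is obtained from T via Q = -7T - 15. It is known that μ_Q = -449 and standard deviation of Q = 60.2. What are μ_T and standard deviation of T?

From Q = -7T - 15: μ_Q = a·μ_T + b, so μ_T = (μ_Q − b)/a = (-449 − (-15))/(-7) = 62.
standard deviation of Q = |a|·standard deviation of T, so standard deviation of T = 60.2/|-7| = 8.6.

μ_T = 62, standard deviation of T = 8.6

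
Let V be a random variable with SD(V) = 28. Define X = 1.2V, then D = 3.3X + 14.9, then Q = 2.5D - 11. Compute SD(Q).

SD(Q) = 277.2

SD(X) = |1.2|·28 = 33.6.
SD(D) = |3.3|·33.6 = 110.88.
SD(Q) = |2.5|·110.88 = 277.2.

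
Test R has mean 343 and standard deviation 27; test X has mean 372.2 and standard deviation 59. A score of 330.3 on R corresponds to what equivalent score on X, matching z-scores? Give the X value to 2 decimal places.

z = (330.3 − 343)/27 ≈ -0.4704.
X = 372.2 + z·59 = 372.2 + (330.3 − 343)·59/27 ≈ 344.45.

X = 344.45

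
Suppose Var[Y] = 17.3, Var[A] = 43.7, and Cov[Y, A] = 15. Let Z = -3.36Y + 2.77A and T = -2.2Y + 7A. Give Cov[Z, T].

Cov[Z, T] = 531.0146

By bilinearity, Cov[Z, T] = ac·Var[Y] + bd·Var[A] + (ad+bc)·Cov[Y, A], with a=-3.36, b=2.77, c=-2.2, d=7.
ac·Var[Y] = (-3.36)·(-2.2)·17.3 = 127.8816
bd·Var[A] = 2.77·7·43.7 = 847.343
(ad+bc)·Cov[Y, A] = (-29.614)·15 = -444.21
Cov[Z, T] = 127.8816 + 847.343 + (-444.21) = 531.0146.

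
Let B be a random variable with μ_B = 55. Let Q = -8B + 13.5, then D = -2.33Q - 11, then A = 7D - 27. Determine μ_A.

μ_A = 6852.215

μ_Q = (-8)·55 + 13.5 = -426.5.
μ_D = (-2.33)·(-426.5) + (-11) = 982.745.
μ_A = 7·982.745 + (-27) = 6852.215.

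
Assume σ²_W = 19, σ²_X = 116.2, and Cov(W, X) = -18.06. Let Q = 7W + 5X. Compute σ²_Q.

σ²_Q = 2571.8

σ²_Q = a²·σ²_W + b²·σ²_X + 2ab·Cov(W, X) with a = 7, b = 5.
= 7²·19 + 5²·116.2 + 2·7·5·(-18.06)
= 931 + 2905 + (-1264.2) = 2571.8.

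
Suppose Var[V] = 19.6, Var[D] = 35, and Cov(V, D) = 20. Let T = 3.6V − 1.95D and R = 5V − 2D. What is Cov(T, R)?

By bilinearity, Cov(T, R) = ac·Var[V] + bd·Var[D] + (ad+bc)·Cov(V, D), with a=3.6, b=-1.95, c=5, d=-2.
ac·Var[V] = 3.6·5·19.6 = 352.8
bd·Var[D] = (-1.95)·(-2)·35 = 136.5
(ad+bc)·Cov(V, D) = (-16.95)·20 = -339
Cov(T, R) = 352.8 + 136.5 + (-339) = 150.3.

Cov(T, R) = 150.3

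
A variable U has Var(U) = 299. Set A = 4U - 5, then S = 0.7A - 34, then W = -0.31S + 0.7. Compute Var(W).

Var(W) = 225.273776

Var(A) = 4²·299 = 4784.
Var(S) = 0.7²·4784 = 2344.16.
Var(W) = (-0.31)²·2344.16 = 225.273776.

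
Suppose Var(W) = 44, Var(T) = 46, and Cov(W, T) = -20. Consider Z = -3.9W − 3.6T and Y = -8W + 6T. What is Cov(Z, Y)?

Cov(Z, Y) = 271.2

By bilinearity, Cov(Z, Y) = ac·Var(W) + bd·Var(T) + (ad+bc)·Cov(W, T), with a=-3.9, b=-3.6, c=-8, d=6.
ac·Var(W) = (-3.9)·(-8)·44 = 1372.8
bd·Var(T) = (-3.6)·6·46 = -993.6
(ad+bc)·Cov(W, T) = (5.4)·(-20) = -108
Cov(Z, Y) = 1372.8 + (-993.6) + (-108) = 271.2.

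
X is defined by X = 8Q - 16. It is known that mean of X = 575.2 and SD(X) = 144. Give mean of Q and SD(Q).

mean of Q = 73.9, SD(Q) = 18

From X = 8Q - 16: mean of X = a·mean of Q + b, so mean of Q = (mean of X − b)/a = (575.2 − (-16))/8 = 73.9.
SD(X) = |a|·SD(Q), so SD(Q) = 144/|8| = 18.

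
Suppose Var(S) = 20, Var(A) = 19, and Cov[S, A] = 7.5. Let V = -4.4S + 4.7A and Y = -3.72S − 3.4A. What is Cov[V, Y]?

By bilinearity, Cov[V, Y] = ac·Var(S) + bd·Var(A) + (ad+bc)·Cov[S, A], with a=-4.4, b=4.7, c=-3.72, d=-3.4.
ac·Var(S) = (-4.4)·(-3.72)·20 = 327.36
bd·Var(A) = 4.7·(-3.4)·19 = -303.62
(ad+bc)·Cov[S, A] = (-2.524)·7.5 = -18.93
Cov[V, Y] = 327.36 + (-303.62) + (-18.93) = 4.81.

Cov[V, Y] = 4.81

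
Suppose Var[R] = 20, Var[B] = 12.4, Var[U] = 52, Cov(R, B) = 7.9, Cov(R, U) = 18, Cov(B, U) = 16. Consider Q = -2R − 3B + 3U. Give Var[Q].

Var[Q] = 250.4

Var[Q] = a²·Var[R] + b²·Var[B] + c²·Var[U] + 2ab·Cov(R, B) + 2ac·Cov(R, U) + 2bc·Cov(B, U), with a = -2, b = -3, c = 3.
= 80 + 111.6 + 468 + 94.8 + (-216) + (-288)
= 250.4.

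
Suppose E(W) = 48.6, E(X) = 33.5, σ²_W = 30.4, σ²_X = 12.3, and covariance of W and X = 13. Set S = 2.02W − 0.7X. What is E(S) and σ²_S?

E(S) = 74.722, σ²_S = 93.30716

E(S) = 2.02·E(W) + (-0.7)·E(X) = 2.02·48.6 + (-0.7)·33.5 = 74.722.
σ²_S = a²·σ²_W + b²·σ²_X + 2ab·covariance of W and X with a = 2.02, b = -0.7.
= 2.02²·30.4 + (-0.7)²·12.3 + 2·2.02·(-0.7)·13
= 124.04416 + 6.027 + (-36.764) = 93.30716.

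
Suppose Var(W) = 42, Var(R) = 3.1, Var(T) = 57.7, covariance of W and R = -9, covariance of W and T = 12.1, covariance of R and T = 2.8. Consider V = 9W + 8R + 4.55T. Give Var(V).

Var(V) = a²·Var(W) + b²·Var(R) + c²·Var(T) + 2ab·covariance of W and R + 2ac·covariance of W and T + 2bc·covariance of R and T, with a = 9, b = 8, c = 4.55.
= 3402 + 198.4 + 1194.53425 + (-1296) + 990.99 + 203.84
= 4693.76425.

Var(V) = 4693.76425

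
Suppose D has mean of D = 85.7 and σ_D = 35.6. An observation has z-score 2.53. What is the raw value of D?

D = mean of D + z·σ_D = 85.7 + 2.53·35.6 = 175.768.

D = 175.768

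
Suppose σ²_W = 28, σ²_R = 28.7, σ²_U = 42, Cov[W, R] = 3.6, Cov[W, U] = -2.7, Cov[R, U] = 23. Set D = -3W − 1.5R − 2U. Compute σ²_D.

σ²_D = a²·σ²_W + b²·σ²_R + c²·σ²_U + 2ab·Cov[W, R] + 2ac·Cov[W, U] + 2bc·Cov[R, U], with a = -3, b = -1.5, c = -2.
= 252 + 64.575 + 168 + 32.4 + (-32.4) + 138
= 622.575.

σ²_D = 622.575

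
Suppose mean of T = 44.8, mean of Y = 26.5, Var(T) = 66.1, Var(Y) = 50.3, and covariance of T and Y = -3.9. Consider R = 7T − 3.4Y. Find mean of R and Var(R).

mean of R = 223.5, Var(R) = 4006.008

mean of R = 7·mean of T + (-3.4)·mean of Y = 7·44.8 + (-3.4)·26.5 = 223.5.
Var(R) = a²·Var(T) + b²·Var(Y) + 2ab·covariance of T and Y with a = 7, b = -3.4.
= 7²·66.1 + (-3.4)²·50.3 + 2·7·(-3.4)·(-3.9)
= 3238.9 + 581.468 + 185.64 = 4006.008.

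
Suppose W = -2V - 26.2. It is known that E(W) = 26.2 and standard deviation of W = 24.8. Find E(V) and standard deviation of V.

E(V) = -26.2, standard deviation of V = 12.4

From W = -2V - 26.2: E(W) = a·E(V) + b, so E(V) = (E(W) − b)/a = (26.2 − (-26.2))/(-2) = -26.2.
standard deviation of W = |a|·standard deviation of V, so standard deviation of V = 24.8/|-2| = 12.4.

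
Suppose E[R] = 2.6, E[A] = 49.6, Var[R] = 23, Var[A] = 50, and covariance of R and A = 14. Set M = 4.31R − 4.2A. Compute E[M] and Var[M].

E[M] = -197.114, Var[M] = 802.3943

E[M] = 4.31·E[R] + (-4.2)·E[A] = 4.31·2.6 + (-4.2)·49.6 = -197.114.
Var[M] = a²·Var[R] + b²·Var[A] + 2ab·covariance of R and A with a = 4.31, b = -4.2.
= 4.31²·23 + (-4.2)²·50 + 2·4.31·(-4.2)·14
= 427.2503 + 882 + (-506.856) = 802.3943.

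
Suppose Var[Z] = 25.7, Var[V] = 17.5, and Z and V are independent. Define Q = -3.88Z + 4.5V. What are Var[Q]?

Var[Q] = 741.27308

Var[Q] = a²·Var[Z] + b²·Var[V] + 2ab·covariance of Z and V with a = -3.88, b = 4.5.
Independence gives covariance of Z and V = 0.
= (-3.88)²·25.7 + 4.5²·17.5 + 2·(-3.88)·4.5·0
= 386.89808 + 354.375 + 0 = 741.27308.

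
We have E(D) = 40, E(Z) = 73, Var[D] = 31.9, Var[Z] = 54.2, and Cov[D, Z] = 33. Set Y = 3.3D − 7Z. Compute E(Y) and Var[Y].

E(Y) = -379, Var[Y] = 1478.591

E(Y) = 3.3·E(D) + (-7)·E(Z) = 3.3·40 + (-7)·73 = -379.
Var[Y] = a²·Var[D] + b²·Var[Z] + 2ab·Cov[D, Z] with a = 3.3, b = -7.
= 3.3²·31.9 + (-7)²·54.2 + 2·3.3·(-7)·33
= 347.391 + 2655.8 + (-1524.6) = 1478.591.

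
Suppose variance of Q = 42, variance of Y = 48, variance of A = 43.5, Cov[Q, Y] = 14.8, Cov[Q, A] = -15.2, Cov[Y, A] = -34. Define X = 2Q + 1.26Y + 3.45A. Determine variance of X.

variance of X = a²·variance of Q + b²·variance of Y + c²·variance of A + 2ab·Cov[Q, Y] + 2ac·Cov[Q, A] + 2bc·Cov[Y, A], with a = 2, b = 1.26, c = 3.45.
= 168 + 76.2048 + 517.75875 + 74.592 + (-209.76) + (-295.596)
= 331.19955.

variance of X = 331.19955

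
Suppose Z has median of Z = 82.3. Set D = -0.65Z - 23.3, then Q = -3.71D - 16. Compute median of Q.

median of D = (-0.65)·82.3 + (-23.3) = -76.795.
median of Q = (-3.71)·(-76.795) + (-16) = 268.90945.

median of Q = 268.90945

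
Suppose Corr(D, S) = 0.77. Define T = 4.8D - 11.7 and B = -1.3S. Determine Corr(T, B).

Corr(T, B) = -0.77

Linear rescalings preserve |correlation|; the slopes 4.8 and -1.3 have opposite signs, so the correlation flips sign: Corr(T, B) = −Corr(D, S) = -0.77.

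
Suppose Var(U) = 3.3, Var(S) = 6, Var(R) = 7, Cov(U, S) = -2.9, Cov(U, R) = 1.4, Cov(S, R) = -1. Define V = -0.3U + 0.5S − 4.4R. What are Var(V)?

Var(V) = 146.283

Var(V) = a²·Var(U) + b²·Var(S) + c²·Var(R) + 2ab·Cov(U, S) + 2ac·Cov(U, R) + 2bc·Cov(S, R), with a = -0.3, b = 0.5, c = -4.4.
= 0.297 + 1.5 + 135.52 + 0.87 + 3.696 + 4.4
= 146.283.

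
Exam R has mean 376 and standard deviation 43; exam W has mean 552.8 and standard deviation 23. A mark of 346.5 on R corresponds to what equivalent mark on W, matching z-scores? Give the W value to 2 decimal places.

W = 537.02

z = (346.5 − 376)/43 ≈ -0.686.
W = 552.8 + z·23 = 552.8 + (346.5 − 376)·23/43 ≈ 537.02.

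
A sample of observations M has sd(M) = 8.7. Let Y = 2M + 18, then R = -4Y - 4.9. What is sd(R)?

sd(Y) = |2|·8.7 = 17.4.
sd(R) = |-4|·17.4 = 69.6.

sd(R) = 69.6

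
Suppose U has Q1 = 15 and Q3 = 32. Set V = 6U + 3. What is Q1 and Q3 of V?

a = 6 > 0: Q1(V) = a·Q1(U)+b = 93, Q3(V) = a·Q3(U)+b = 195.

Q1(V) = 93, Q3(V) = 195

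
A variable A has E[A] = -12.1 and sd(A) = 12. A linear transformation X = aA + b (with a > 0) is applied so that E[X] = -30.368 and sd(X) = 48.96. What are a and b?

a = 4.08, b = 19

sd(X) = a·sd(A) (a > 0), so a = 48.96/12 = 4.08.
E[X] = a·E[A] + b, so b = -30.368 − 4.08·(-12.1) = 19.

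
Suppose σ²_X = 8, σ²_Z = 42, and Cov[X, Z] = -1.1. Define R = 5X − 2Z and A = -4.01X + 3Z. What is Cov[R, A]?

By bilinearity, Cov[R, A] = ac·σ²_X + bd·σ²_Z + (ad+bc)·Cov[X, Z], with a=5, b=-2, c=-4.01, d=3.
ac·σ²_X = 5·(-4.01)·8 = -160.4
bd·σ²_Z = (-2)·3·42 = -252
(ad+bc)·Cov[X, Z] = (23.02)·(-1.1) = -25.322
Cov[R, A] = -160.4 + (-252) + (-25.322) = -437.722.

Cov[R, A] = -437.722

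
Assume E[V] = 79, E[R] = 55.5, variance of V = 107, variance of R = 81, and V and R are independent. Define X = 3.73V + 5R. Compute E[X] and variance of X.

E[X] = 572.17, variance of X = 3513.6803

E[X] = 3.73·E[V] + 5·E[R] = 3.73·79 + 5·55.5 = 572.17.
variance of X = a²·variance of V + b²·variance of R + 2ab·Cov(V, R) with a = 3.73, b = 5.
Independence gives Cov(V, R) = 0.
= 3.73²·107 + 5²·81 + 2·3.73·5·0
= 1488.6803 + 2025 + 0 = 3513.6803.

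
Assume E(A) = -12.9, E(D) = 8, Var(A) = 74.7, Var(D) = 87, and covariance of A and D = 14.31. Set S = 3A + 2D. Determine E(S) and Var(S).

E(S) = -22.7, Var(S) = 1192.02

E(S) = 3·E(A) + 2·E(D) = 3·(-12.9) + 2·8 = -22.7.
Var(S) = a²·Var(A) + b²·Var(D) + 2ab·covariance of A and D with a = 3, b = 2.
= 3²·74.7 + 2²·87 + 2·3·2·14.31
= 672.3 + 348 + 171.72 = 1192.02.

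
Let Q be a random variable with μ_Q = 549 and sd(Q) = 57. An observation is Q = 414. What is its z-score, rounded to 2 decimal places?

z = -2.37

z = (Q − μ_Q) / sd(Q) = (414 − 549) / 57 ≈ -2.37.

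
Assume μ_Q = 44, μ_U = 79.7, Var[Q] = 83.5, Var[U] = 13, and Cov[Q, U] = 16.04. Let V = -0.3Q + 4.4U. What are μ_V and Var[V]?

μ_V = 337.48, Var[V] = 216.8494

μ_V = (-0.3)·μ_Q + 4.4·μ_U = (-0.3)·44 + 4.4·79.7 = 337.48.
Var[V] = a²·Var[Q] + b²·Var[U] + 2ab·Cov[Q, U] with a = -0.3, b = 4.4.
= (-0.3)²·83.5 + 4.4²·13 + 2·(-0.3)·4.4·16.04
= 7.515 + 251.68 + (-42.3456) = 216.8494.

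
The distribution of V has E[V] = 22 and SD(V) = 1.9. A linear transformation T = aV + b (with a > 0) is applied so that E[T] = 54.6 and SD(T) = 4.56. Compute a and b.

SD(T) = a·SD(V) (a > 0), so a = 4.56/1.9 = 2.4.
E[T] = a·E[V] + b, so b = 54.6 − 2.4·22 = 1.8.

a = 2.4, b = 1.8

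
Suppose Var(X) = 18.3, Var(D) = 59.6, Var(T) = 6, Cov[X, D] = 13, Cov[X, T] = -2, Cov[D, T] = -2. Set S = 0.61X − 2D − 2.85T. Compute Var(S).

Var(S) = a²·Var(X) + b²·Var(D) + c²·Var(T) + 2ab·Cov[X, D] + 2ac·Cov[X, T] + 2bc·Cov[D, T], with a = 0.61, b = -2, c = -2.85.
= 6.80943 + 238.4 + 48.735 + (-31.72) + 6.954 + (-22.8)
= 246.37843.

Var(S) = 246.37843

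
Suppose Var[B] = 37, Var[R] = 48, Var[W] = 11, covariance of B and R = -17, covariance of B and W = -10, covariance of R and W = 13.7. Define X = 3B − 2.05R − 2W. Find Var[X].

Var[X] = 1020.16

Var[X] = a²·Var[B] + b²·Var[R] + c²·Var[W] + 2ab·covariance of B and R + 2ac·covariance of B and W + 2bc·covariance of R and W, with a = 3, b = -2.05, c = -2.
= 333 + 201.72 + 44 + 209.1 + 120 + 112.34
= 1020.16.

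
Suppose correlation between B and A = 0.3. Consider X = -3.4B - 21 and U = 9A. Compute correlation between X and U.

correlation between X and U = -0.3

Linear rescalings preserve |correlation|; the slopes -3.4 and 9 have opposite signs, so the correlation flips sign: correlation between X and U = −correlation between B and A = -0.3.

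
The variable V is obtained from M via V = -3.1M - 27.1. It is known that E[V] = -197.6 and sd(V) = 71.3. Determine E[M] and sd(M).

E[M] = 55, sd(M) = 23

From V = -3.1M - 27.1: E[V] = a·E[M] + b, so E[M] = (E[V] − b)/a = (-197.6 − (-27.1))/(-3.1) = 55.
sd(V) = |a|·sd(M), so sd(M) = 71.3/|-3.1| = 23.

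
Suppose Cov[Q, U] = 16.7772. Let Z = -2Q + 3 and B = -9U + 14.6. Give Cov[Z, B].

Cov[Z, B] = a·c·Cov[Q, U] = (-2)·(-9)·16.7772 = 301.9896. Additive constants drop out.

Cov[Z, B] = 301.9896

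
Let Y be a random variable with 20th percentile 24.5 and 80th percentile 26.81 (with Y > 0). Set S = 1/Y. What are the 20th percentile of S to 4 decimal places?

1/Y is decreasing on Y > 0, so percentile order reverses: P_{20}(S) uses P_{80}(Y) = 26.81.
P_{20}(S) = 1/26.81 ≈ 0.0373.

20th percentile of S = 0.0373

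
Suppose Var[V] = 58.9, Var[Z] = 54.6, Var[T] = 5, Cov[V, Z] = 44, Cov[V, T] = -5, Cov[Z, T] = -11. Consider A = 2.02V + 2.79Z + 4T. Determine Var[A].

Var[A] = 914.97782

Var[A] = a²·Var[V] + b²·Var[Z] + c²·Var[T] + 2ab·Cov[V, Z] + 2ac·Cov[V, T] + 2bc·Cov[Z, T], with a = 2.02, b = 2.79, c = 4.
= 240.33556 + 425.01186 + 80 + 495.9504 + (-80.8) + (-245.52)
= 914.97782.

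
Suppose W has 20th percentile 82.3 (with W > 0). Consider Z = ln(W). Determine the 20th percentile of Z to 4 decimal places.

20th percentile of Z = 4.4104

ln(W) is increasing, so P_{20}(Z) = g(P_{20}(W)) ≈ 4.4104.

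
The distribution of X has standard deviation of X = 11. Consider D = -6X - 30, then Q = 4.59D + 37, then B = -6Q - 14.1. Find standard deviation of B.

standard deviation of B = 1817.64

standard deviation of D = |-6|·11 = 66.
standard deviation of Q = |4.59|·66 = 302.94.
standard deviation of B = |-6|·302.94 = 1817.64.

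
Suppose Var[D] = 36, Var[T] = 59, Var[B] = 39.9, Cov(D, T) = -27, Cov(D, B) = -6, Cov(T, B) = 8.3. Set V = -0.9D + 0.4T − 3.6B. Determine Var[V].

Var[V] = a²·Var[D] + b²·Var[T] + c²·Var[B] + 2ab·Cov(D, T) + 2ac·Cov(D, B) + 2bc·Cov(T, B), with a = -0.9, b = 0.4, c = -3.6.
= 29.16 + 9.44 + 517.104 + 19.44 + (-38.88) + (-23.904)
= 512.36.

Var[V] = 512.36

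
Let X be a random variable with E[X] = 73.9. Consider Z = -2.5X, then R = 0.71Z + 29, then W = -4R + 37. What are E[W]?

E[Z] = (-2.5)·73.9 = -184.75.
E[R] = 0.71·(-184.75) + 29 = -102.1725.
E[W] = (-4)·(-102.1725) + 37 = 445.69.

E[W] = 445.69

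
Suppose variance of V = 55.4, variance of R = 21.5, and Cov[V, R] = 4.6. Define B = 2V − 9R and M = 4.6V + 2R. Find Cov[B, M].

By bilinearity, Cov[B, M] = ac·variance of V + bd·variance of R + (ad+bc)·Cov[V, R], with a=2, b=-9, c=4.6, d=2.
ac·variance of V = 2·4.6·55.4 = 509.68
bd·variance of R = (-9)·2·21.5 = -387
(ad+bc)·Cov[V, R] = (-37.4)·4.6 = -172.04
Cov[B, M] = 509.68 + (-387) + (-172.04) = -49.36.

Cov[B, M] = -49.36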